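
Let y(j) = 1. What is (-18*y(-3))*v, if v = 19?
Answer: -342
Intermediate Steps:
(-18*y(-3))*v = -18*1*19 = -18*19 = -342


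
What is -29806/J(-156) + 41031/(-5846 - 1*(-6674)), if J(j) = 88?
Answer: -73155/253 ≈ -289.15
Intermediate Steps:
-29806/J(-156) + 41031/(-5846 - 1*(-6674)) = -29806/88 + 41031/(-5846 - 1*(-6674)) = -29806*1/88 + 41031/(-5846 + 6674) = -14903/44 + 41031/828 = -14903/44 + 41031*(1/828) = -14903/44 + 4559/92 = -73155/253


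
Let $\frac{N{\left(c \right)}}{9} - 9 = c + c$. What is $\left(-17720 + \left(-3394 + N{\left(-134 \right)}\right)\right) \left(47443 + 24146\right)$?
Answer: $-1678404105$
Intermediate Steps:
$N{\left(c \right)} = 81 + 18 c$ ($N{\left(c \right)} = 81 + 9 \left(c + c\right) = 81 + 9 \cdot 2 c = 81 + 18 c$)
$\left(-17720 + \left(-3394 + N{\left(-134 \right)}\right)\right) \left(47443 + 24146\right) = \left(-17720 + \left(-3394 + \left(81 + 18 \left(-134\right)\right)\right)\right) \left(47443 + 24146\right) = \left(-17720 + \left(-3394 + \left(81 - 2412\right)\right)\right) 71589 = \left(-17720 - 5725\right) 71589 = \left(-23445\right) 71589 = -1678404105$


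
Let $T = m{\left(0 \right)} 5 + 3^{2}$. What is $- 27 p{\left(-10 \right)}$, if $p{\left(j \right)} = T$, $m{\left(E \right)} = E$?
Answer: $-243$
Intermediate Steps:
$T = 9$ ($T = 0 \cdot 5 + 3^{2} = 0 + 9 = 9$)
$p{\left(j \right)} = 9$
$- 27 p{\left(-10 \right)} = \left(-27\right) 9 = -243$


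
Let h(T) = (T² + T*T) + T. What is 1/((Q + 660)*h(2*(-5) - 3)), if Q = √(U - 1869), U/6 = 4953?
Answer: 44/8834605 - √27849/132519075 ≈ 3.7211e-6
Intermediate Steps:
U = 29718 (U = 6*4953 = 29718)
h(T) = T + 2*T² (h(T) = (T² + T²) + T = 2*T² + T = T + 2*T²)
Q = √27849 (Q = √(29718 - 1869) = √27849 ≈ 166.88)
1/((Q + 660)*h(2*(-5) - 3)) = 1/((√27849 + 660)*(((2*(-5) - 3)*(1 + 2*(2*(-5) - 3))))) = 1/((660 + √27849)*(((-10 - 3)*(1 + 2*(-10 - 3))))) = 1/((660 + √27849)*((-13*(1 + 2*(-13))))) = 1/((660 + √27849)*((-13*(1 - 26)))) = 1/((660 + √27849)*((-13*(-25)))) = 1/((660 + √27849)*325) = (1/325)/(660 + √27849) = 1/(325*(660 + √27849))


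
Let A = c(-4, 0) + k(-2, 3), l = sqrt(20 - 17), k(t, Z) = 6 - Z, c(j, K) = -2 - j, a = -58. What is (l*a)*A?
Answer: -290*sqrt(3) ≈ -502.29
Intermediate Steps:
l = sqrt(3) ≈ 1.7320
A = 5 (A = (-2 - 1*(-4)) + (6 - 1*3) = (-2 + 4) + (6 - 3) = 2 + 3 = 5)
(l*a)*A = (sqrt(3)*(-58))*5 = -58*sqrt(3)*5 = -290*sqrt(3)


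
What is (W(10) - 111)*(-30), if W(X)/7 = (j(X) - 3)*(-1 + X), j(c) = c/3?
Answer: 2700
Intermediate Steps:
j(c) = c/3 (j(c) = c*(⅓) = c/3)
W(X) = 7*(-1 + X)*(-3 + X/3) (W(X) = 7*((X/3 - 3)*(-1 + X)) = 7*((-3 + X/3)*(-1 + X)) = 7*((-1 + X)*(-3 + X/3)) = 7*(-1 + X)*(-3 + X/3))
(W(10) - 111)*(-30) = ((21 - 70/3*10 + (7/3)*10²) - 111)*(-30) = ((21 - 700/3 + (7/3)*100) - 111)*(-30) = ((21 - 700/3 + 700/3) - 111)*(-30) = (21 - 111)*(-30) = -90*(-30) = 2700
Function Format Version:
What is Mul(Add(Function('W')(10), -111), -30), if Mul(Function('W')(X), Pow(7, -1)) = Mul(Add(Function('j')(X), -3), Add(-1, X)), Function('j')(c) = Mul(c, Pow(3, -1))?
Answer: 2700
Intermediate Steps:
Function('j')(c) = Mul(Rational(1, 3), c) (Function('j')(c) = Mul(c, Rational(1, 3)) = Mul(Rational(1, 3), c))
Function('W')(X) = Mul(7, Add(-1, X), Add(-3, Mul(Rational(1, 3), X))) (Function('W')(X) = Mul(7, Mul(Add(Mul(Rational(1, 3), X), -3), Add(-1, X))) = Mul(7, Mul(Add(-3, Mul(Rational(1, 3), X)), Add(-1, X))) = Mul(7, Mul(Add(-1, X), Add(-3, Mul(Rational(1, 3), X)))) = Mul(7, Add(-1, X), Add(-3, Mul(Rational(1, 3), X))))
Mul(Add(Function('W')(10), -111), -30) = Mul(Add(Add(21, Mul(Rational(-70, 3), 10), Mul(Rational(7, 3), Pow(10, 2))), -111), -30) = Mul(Add(Add(21, Rational(-700, 3), Mul(Rational(7, 3), 100)), -111), -30) = Mul(Add(Add(21, Rational(-700, 3), Rational(700, 3)), -111), -30) = Mul(Add(21, -111), -30) = Mul(-90, -30) = 2700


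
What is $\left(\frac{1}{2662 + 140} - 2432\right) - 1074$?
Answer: $- \frac{9823811}{2802} \approx -3506.0$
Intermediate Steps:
$\left(\frac{1}{2662 + 140} - 2432\right) - 1074 = \left(\frac{1}{2802} - 2432\right) - 1074 = - \frac{6814463}{2802} - 1074 = - \frac{9823811}{2802}$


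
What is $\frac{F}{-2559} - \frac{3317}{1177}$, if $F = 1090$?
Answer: $- \frac{91319}{28149} \approx -3.2441$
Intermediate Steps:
$\frac{F}{-2559} - \frac{3317}{1177} = \frac{1090}{-2559} - \frac{3317}{1177} = 1090 \left(- \frac{1}{2559}\right) - \frac{31}{11} = - \frac{1090}{2559} - \frac{31}{11} = - \frac{91319}{28149}$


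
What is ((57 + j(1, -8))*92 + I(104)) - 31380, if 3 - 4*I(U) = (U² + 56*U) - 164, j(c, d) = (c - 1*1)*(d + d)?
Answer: -121017/4 ≈ -30254.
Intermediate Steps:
j(c, d) = 2*d*(-1 + c) (j(c, d) = (c - 1)*(2*d) = (-1 + c)*(2*d) = 2*d*(-1 + c))
I(U) = 167/4 - 14*U - U²/4 (I(U) = ¾ - ((U² + 56*U) - 164)/4 = ¾ - (-164 + U² + 56*U)/4 = ¾ + (41 - 14*U - U²/4) = 167/4 - 14*U - U²/4)
((57 + j(1, -8))*92 + I(104)) - 31380 = ((57 + 2*(-8)*(-1 + 1))*92 + (167/4 - 14*104 - ¼*104²)) - 31380 = ((57 + 2*(-8)*0)*92 + (167/4 - 1456 - ¼*10816)) - 31380 = ((57 + 0)*92 + (167/4 - 1456 - 2704)) - 31380 = (57*92 - 16473/4) - 31380 = (5244 - 16473/4) - 31380 = 4503/4 - 31380 = -121017/4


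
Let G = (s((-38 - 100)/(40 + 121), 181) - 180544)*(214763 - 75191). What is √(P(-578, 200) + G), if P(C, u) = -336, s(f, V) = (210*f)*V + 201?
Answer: 2*I*√7429522323 ≈ 1.7239e+5*I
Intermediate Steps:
s(f, V) = 201 + 210*V*f (s(f, V) = 210*V*f + 201 = 201 + 210*V*f)
G = -29718088956 (G = ((201 + 210*181*((-38 - 100)/(40 + 121))) - 180544)*(214763 - 75191) = ((201 + 210*181*(-138/161)) - 180544)*139572 = ((201 + 210*181*(-138*1/161)) - 180544)*139572 = ((201 + 210*181*(-6/7)) - 180544)*139572 = ((201 - 32580) - 180544)*139572 = (-32379 - 180544)*139572 = -212923*139572 = -29718088956)
√(P(-578, 200) + G) = √(-336 - 29718088956) = √(-29718089292) = 2*I*√7429522323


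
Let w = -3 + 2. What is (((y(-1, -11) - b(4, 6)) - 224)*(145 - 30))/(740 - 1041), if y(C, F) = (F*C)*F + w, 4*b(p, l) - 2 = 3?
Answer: 159735/1204 ≈ 132.67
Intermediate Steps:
w = -1
b(p, l) = 5/4 (b(p, l) = ½ + (¼)*3 = ½ + ¾ = 5/4)
y(C, F) = -1 + C*F² (y(C, F) = (F*C)*F - 1 = (C*F)*F - 1 = C*F² - 1 = -1 + C*F²)
(((y(-1, -11) - b(4, 6)) - 224)*(145 - 30))/(740 - 1041) = ((((-1 - 1*(-11)²) - 1*5/4) - 224)*(145 - 30))/(740 - 1041) = ((((-1 - 1*121) - 5/4) - 224)*115)/(-301) = ((((-1 - 121) - 5/4) - 224)*115)*(-1/301) = (((-122 - 5/4) - 224)*115)*(-1/301) = ((-493/4 - 224)*115)*(-1/301) = -1389/4*115*(-1/301) = -159735/4*(-1/301) = 159735/1204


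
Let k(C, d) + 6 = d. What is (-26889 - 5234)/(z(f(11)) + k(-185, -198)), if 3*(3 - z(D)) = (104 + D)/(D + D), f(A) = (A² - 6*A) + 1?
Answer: 674583/4231 ≈ 159.44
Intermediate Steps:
f(A) = 1 + A² - 6*A
z(D) = 3 - (104 + D)/(6*D) (z(D) = 3 - (104 + D)/(3*(D + D)) = 3 - (104 + D)/(3*(2*D)) = 3 - (104 + D)*1/(2*D)/3 = 3 - (104 + D)/(6*D))
k(C, d) = -6 + d
(-26889 - 5234)/(z(f(11)) + k(-185, -198)) = (-26889 - 5234)/((-104 + 17*(1 + 11² - 6*11))/(6*(1 + 11² - 6*11)) + (-6 - 198)) = -32123/((-104 + 17*(1 + 121 - 66))/(6*(1 + 121 - 66)) - 204) = -32123/((⅙)*(-104 + 17*56)/56 - 204) = -32123/((⅙)*(1/56)*(-104 + 952) - 204) = -32123/((⅙)*(1/56)*848 - 204) = -32123/(53/21 - 204) = -32123/(-4231/21) = -32123*(-21/4231) = 674583/4231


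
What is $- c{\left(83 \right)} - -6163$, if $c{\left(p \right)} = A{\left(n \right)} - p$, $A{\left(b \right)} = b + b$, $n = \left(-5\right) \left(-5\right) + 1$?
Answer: $6194$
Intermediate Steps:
$n = 26$ ($n = 25 + 1 = 26$)
$A{\left(b \right)} = 2 b$
$c{\left(p \right)} = 52 - p$ ($c{\left(p \right)} = 2 \cdot 26 - p = 52 - p$)
$- c{\left(83 \right)} - -6163 = - (52 - 83) - -6163 = - (52 - 83) + 6163 = \left(-1\right) \left(-31\right) + 6163 = 31 + 6163 = 6194$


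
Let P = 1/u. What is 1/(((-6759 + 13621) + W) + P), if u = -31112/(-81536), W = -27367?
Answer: -3889/79733753 ≈ -4.8775e-5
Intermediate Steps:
u = 3889/10192 (u = -31112*(-1/81536) = 3889/10192 ≈ 0.38157)
P = 10192/3889 (P = 1/(3889/10192) = 10192/3889 ≈ 2.6207)
1/(((-6759 + 13621) + W) + P) = 1/(((-6759 + 13621) - 27367) + 10192/3889) = 1/((6862 - 27367) + 10192/3889) = 1/(-20505 + 10192/3889) = 1/(-79733753/3889) = -3889/79733753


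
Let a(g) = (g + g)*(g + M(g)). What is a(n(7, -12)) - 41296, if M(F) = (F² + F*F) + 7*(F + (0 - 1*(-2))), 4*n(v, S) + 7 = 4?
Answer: -660955/16 ≈ -41310.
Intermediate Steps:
n(v, S) = -¾ (n(v, S) = -7/4 + (¼)*4 = -7/4 + 1 = -¾)
M(F) = 14 + 2*F² + 7*F (M(F) = (F² + F²) + 7*(F + (0 + 2)) = 2*F² + 7*(F + 2) = 2*F² + 7*(2 + F) = 2*F² + (14 + 7*F) = 14 + 2*F² + 7*F)
a(g) = 2*g*(14 + 2*g² + 8*g) (a(g) = (g + g)*(g + (14 + 2*g² + 7*g)) = (2*g)*(14 + 2*g² + 8*g) = 2*g*(14 + 2*g² + 8*g))
a(n(7, -12)) - 41296 = 4*(-¾)*(7 + (-¾)² + 4*(-¾)) - 41296 = 4*(-¾)*(7 + 9/16 - 3) - 41296 = 4*(-¾)*(73/16) - 41296 = -219/16 - 41296 = -660955/16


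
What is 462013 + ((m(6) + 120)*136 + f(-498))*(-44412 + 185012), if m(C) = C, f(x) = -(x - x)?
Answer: 2409783613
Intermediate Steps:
f(x) = 0 (f(x) = -1*0 = 0)
462013 + ((m(6) + 120)*136 + f(-498))*(-44412 + 185012) = 462013 + ((6 + 120)*136 + 0)*(-44412 + 185012) = 462013 + (126*136 + 0)*140600 = 462013 + (17136 + 0)*140600 = 462013 + 17136*140600 = 462013 + 2409321600 = 2409783613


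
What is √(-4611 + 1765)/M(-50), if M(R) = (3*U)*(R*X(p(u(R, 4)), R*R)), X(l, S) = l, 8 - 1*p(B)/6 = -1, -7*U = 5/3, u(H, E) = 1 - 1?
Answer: 7*I*√2846/13500 ≈ 0.027662*I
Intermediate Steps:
u(H, E) = 0
U = -5/21 (U = -5/(7*3) = -⅐*5/3 = -5/21 ≈ -0.23810)
p(B) = 54 (p(B) = 48 - 6*(-1) = 48 + 6 = 54)
M(R) = -270*R/7 (M(R) = (3*(-5/21))*(R*54) = -270*R/7)
√(-4611 + 1765)/M(-50) = √(-4611 + 1765)/((-270/7*(-50))) = √(-2846)/(13500/7) = (I*√2846)*(7/13500) = 7*I*√2846/13500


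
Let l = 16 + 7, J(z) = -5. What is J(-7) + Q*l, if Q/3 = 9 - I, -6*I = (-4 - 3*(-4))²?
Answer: 1352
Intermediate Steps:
I = -32/3 (I = -(-4 - 3*(-4))²/6 = -(-4 + 12)²/6 = -⅙*8² = -⅙*64 = -32/3 ≈ -10.667)
Q = 59 (Q = 3*(9 - 1*(-32/3)) = 3*(9 + 32/3) = 3*(59/3) = 59)
l = 23
J(-7) + Q*l = -5 + 59*23 = -5 + 1357 = 1352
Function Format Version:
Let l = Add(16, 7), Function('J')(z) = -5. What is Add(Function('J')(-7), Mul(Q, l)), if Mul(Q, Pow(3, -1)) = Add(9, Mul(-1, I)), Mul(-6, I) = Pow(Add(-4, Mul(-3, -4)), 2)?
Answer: 1352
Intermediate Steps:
I = Rational(-32, 3) (I = Mul(Rational(-1, 6), Pow(Add(-4, Mul(-3, -4)), 2)) = Mul(Rational(-1, 6), Pow(Add(-4, 12), 2)) = Mul(Rational(-1, 6), Pow(8, 2)) = Mul(Rational(-1, 6), 64) = Rational(-32, 3) ≈ -10.667)
Q = 59 (Q = Mul(3, Add(9, Mul(-1, Rational(-32, 3)))) = Mul(3, Add(9, Rational(32, 3))) = Mul(3, Rational(59, 3)) = 59)
l = 23
Add(Function('J')(-7), Mul(Q, l)) = Add(-5, Mul(59, 23)) = Add(-5, 1357) = 1352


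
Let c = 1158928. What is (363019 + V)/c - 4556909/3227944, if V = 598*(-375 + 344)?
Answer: -521145507061/467619335504 ≈ -1.1145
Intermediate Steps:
V = -18538 (V = 598*(-31) = -18538)
(363019 + V)/c - 4556909/3227944 = (363019 - 18538)/1158928 - 4556909/3227944 = 344481*(1/1158928) - 4556909*1/3227944 = 344481/1158928 - 4556909/3227944 = -521145507061/467619335504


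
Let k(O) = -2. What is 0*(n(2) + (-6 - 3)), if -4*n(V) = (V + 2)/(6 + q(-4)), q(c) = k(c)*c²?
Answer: 0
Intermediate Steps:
q(c) = -2*c²
n(V) = 1/52 + V/104 (n(V) = -(V + 2)/(4*(6 - 2*(-4)²)) = -(2 + V)/(4*(6 - 2*16)) = -(2 + V)/(4*(6 - 32)) = -(2 + V)/(4*(-26)) = -(2 + V)*(-1)/(4*26) = -(-1/13 - V/26)/4 = 1/52 + V/104)
0*(n(2) + (-6 - 3)) = 0*((1/52 + (1/104)*2) + (-6 - 3)) = 0*((1/52 + 1/52) - 9) = 0*(1/26 - 9) = 0*(-233/26) = 0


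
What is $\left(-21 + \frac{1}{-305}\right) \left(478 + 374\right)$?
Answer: $- \frac{5457912}{305} \approx -17895.0$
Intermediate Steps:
$\left(-21 + \frac{1}{-305}\right) \left(478 + 374\right) = \left(-21 - \frac{1}{305}\right) 852 = \left(- \frac{6406}{305}\right) 852 = - \frac{5457912}{305}$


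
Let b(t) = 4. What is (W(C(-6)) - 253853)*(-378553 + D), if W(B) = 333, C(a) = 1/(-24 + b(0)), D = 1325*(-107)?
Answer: 131913554560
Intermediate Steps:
D = -141775
C(a) = -1/20 (C(a) = 1/(-24 + 4) = 1/(-20) = -1/20)
(W(C(-6)) - 253853)*(-378553 + D) = (333 - 253853)*(-378553 - 141775) = -253520*(-520328) = 131913554560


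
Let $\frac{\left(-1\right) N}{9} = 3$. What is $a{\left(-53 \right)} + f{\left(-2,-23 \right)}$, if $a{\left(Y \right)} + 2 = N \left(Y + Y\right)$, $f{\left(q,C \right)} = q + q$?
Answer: $2856$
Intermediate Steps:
$f{\left(q,C \right)} = 2 q$
$N = -27$ ($N = \left(-9\right) 3 = -27$)
$a{\left(Y \right)} = -2 - 54 Y$ ($a{\left(Y \right)} = -2 - 27 \left(Y + Y\right) = -2 - 27 \cdot 2 Y = -2 - 54 Y$)
$a{\left(-53 \right)} + f{\left(-2,-23 \right)} = \left(-2 - -2862\right) + 2 \left(-2\right) = \left(-2 + 2862\right) - 4 = 2860 - 4 = 2856$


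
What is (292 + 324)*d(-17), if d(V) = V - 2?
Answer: -11704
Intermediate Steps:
d(V) = -2 + V
(292 + 324)*d(-17) = (292 + 324)*(-2 - 17) = 616*(-19) = -11704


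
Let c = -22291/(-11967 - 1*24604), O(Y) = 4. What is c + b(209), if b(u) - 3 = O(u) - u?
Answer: -7365051/36571 ≈ -201.39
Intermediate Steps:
b(u) = 7 - u (b(u) = 3 + (4 - u) = 7 - u)
c = 22291/36571 (c = -22291/(-11967 - 24604) = -22291/(-36571) = -22291*(-1/36571) = 22291/36571 ≈ 0.60953)
c + b(209) = 22291/36571 + (7 - 1*209) = 22291/36571 + (7 - 209) = 22291/36571 - 202 = -7365051/36571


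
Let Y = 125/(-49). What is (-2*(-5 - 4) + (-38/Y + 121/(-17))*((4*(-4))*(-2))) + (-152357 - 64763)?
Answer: -460812822/2125 ≈ -2.1685e+5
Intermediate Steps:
Y = -125/49 (Y = 125*(-1/49) = -125/49 ≈ -2.5510)
(-2*(-5 - 4) + (-38/Y + 121/(-17))*((4*(-4))*(-2))) + (-152357 - 64763) = (-2*(-5 - 4) + (-38/(-125/49) + 121/(-17))*((4*(-4))*(-2))) + (-152357 - 64763) = (-2*(-9) + (-38*(-49/125) + 121*(-1/17))*(-16*(-2))) - 217120 = (18 + (1862/125 - 121/17)*32) - 217120 = (18 + (16529/2125)*32) - 217120 = (18 + 528928/2125) - 217120 = 567178/2125 - 217120 = -460812822/2125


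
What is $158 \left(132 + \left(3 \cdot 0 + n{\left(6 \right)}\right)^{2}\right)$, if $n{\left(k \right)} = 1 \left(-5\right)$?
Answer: $24806$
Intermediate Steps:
$n{\left(k \right)} = -5$
$158 \left(132 + \left(3 \cdot 0 + n{\left(6 \right)}\right)^{2}\right) = 158 \left(132 + \left(3 \cdot 0 - 5\right)^{2}\right) = 158 \left(132 + \left(0 - 5\right)^{2}\right) = 158 \left(132 + \left(-5\right)^{2}\right) = 158 \left(132 + 25\right) = 158 \cdot 157 = 24806$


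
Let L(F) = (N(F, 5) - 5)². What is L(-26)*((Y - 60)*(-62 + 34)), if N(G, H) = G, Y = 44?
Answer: 430528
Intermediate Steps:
L(F) = (-5 + F)² (L(F) = (F - 5)² = (-5 + F)²)
L(-26)*((Y - 60)*(-62 + 34)) = (-5 - 26)²*((44 - 60)*(-62 + 34)) = (-31)²*(-16*(-28)) = 961*448 = 430528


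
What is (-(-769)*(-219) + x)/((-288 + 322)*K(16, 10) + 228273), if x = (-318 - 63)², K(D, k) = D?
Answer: -23250/228817 ≈ -0.10161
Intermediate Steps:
x = 145161 (x = (-381)² = 145161)
(-(-769)*(-219) + x)/((-288 + 322)*K(16, 10) + 228273) = (-(-769)*(-219) + 145161)/((-288 + 322)*16 + 228273) = (-1*168411 + 145161)/(34*16 + 228273) = (-168411 + 145161)/(544 + 228273) = -23250/228817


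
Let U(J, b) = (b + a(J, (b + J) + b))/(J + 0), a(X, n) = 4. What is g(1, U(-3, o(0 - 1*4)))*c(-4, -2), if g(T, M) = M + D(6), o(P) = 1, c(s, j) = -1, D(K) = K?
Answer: -13/3 ≈ -4.3333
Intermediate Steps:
U(J, b) = (4 + b)/J (U(J, b) = (b + 4)/(J + 0) = (4 + b)/J)
g(T, M) = 6 + M (g(T, M) = M + 6 = 6 + M)
g(1, U(-3, o(0 - 1*4)))*c(-4, -2) = (6 + (4 + 1)/(-3))*(-1) = (6 - ⅓*5)*(-1) = (6 - 5/3)*(-1) = (13/3)*(-1) = -13/3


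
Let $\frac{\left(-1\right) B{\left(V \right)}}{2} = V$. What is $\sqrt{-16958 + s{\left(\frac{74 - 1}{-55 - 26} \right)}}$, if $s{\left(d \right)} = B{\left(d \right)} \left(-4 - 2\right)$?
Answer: $\frac{i \sqrt{1374474}}{9} \approx 130.26 i$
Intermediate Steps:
$B{\left(V \right)} = - 2 V$
$s{\left(d \right)} = 12 d$ ($s{\left(d \right)} = - 2 d \left(-4 - 2\right) = - 2 d \left(-6\right) = 12 d$)
$\sqrt{-16958 + s{\left(\frac{74 - 1}{-55 - 26} \right)}} = \sqrt{-16958 + 12 \frac{74 - 1}{-55 - 26}} = \sqrt{-16958 + 12 \frac{73}{-81}} = \sqrt{-16958 + 12 \cdot 73 \left(- \frac{1}{81}\right)} = \sqrt{-16958 + 12 \left(- \frac{73}{81}\right)} = \sqrt{-16958 - \frac{292}{27}} = \sqrt{- \frac{458158}{27}} = \frac{i \sqrt{1374474}}{9}$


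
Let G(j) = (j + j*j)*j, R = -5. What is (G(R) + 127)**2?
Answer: 729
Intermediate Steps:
G(j) = j*(j + j**2) (G(j) = (j + j**2)*j = j*(j + j**2))
(G(R) + 127)**2 = ((-5)**2*(1 - 5) + 127)**2 = (25*(-4) + 127)**2 = (-100 + 127)**2 = 27**2 = 729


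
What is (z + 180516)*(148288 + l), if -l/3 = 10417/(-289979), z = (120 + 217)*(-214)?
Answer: 4661161391930794/289979 ≈ 1.6074e+10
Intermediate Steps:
z = -72118 (z = 337*(-214) = -72118)
l = 31251/289979 (l = -31251/(-289979) = -31251*(-1)/289979 = -3*(-10417/289979) = 31251/289979 ≈ 0.10777)
(z + 180516)*(148288 + l) = (-72118 + 180516)*(148288 + 31251/289979) = 108398*(43000437203/289979) = 4661161391930794/289979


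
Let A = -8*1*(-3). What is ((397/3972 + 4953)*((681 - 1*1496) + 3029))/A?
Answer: 2419866699/5296 ≈ 4.5692e+5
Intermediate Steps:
A = 24 (A = -8*(-3) = 24)
((397/3972 + 4953)*((681 - 1*1496) + 3029))/A = ((397/3972 + 4953)*((681 - 1*1496) + 3029))/24 = ((397*(1/3972) + 4953)*((681 - 1496) + 3029))*(1/24) = ((397/3972 + 4953)*(-815 + 3029))*(1/24) = ((19673713/3972)*2214)*(1/24) = (7259600097/662)*(1/24) = 2419866699/5296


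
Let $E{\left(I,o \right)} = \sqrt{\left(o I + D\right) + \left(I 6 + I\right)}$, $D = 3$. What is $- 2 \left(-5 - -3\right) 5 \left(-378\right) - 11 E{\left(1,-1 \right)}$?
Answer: $-7593$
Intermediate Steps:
$E{\left(I,o \right)} = \sqrt{3 + 7 I + I o}$ ($E{\left(I,o \right)} = \sqrt{\left(o I + 3\right) + \left(I 6 + I\right)} = \sqrt{\left(I o + 3\right) + \left(6 I + I\right)} = \sqrt{\left(3 + I o\right) + 7 I} = \sqrt{3 + 7 I + I o}$)
$- 2 \left(-5 - -3\right) 5 \left(-378\right) - 11 E{\left(1,-1 \right)} = - 2 \left(-5 - -3\right) 5 \left(-378\right) - 11 \sqrt{3 + 7 \cdot 1 + 1 \left(-1\right)} = - 2 \left(-5 + 3\right) 5 \left(-378\right) - 11 \sqrt{3 + 7 - 1} = \left(-2\right) \left(-2\right) 5 \left(-378\right) - 11 \sqrt{9} = 4 \cdot 5 \left(-378\right) - 33 = 20 \left(-378\right) - 33 = -7560 - 33 = -7593$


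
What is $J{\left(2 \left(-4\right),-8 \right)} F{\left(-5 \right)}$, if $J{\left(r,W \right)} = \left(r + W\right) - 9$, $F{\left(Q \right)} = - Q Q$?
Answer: $625$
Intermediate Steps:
$F{\left(Q \right)} = - Q^{2}$
$J{\left(r,W \right)} = -9 + W + r$ ($J{\left(r,W \right)} = \left(W + r\right) - 9 = -9 + W + r$)
$J{\left(2 \left(-4\right),-8 \right)} F{\left(-5 \right)} = \left(-9 - 8 + 2 \left(-4\right)\right) \left(- \left(-5\right)^{2}\right) = \left(-9 - 8 - 8\right) \left(\left(-1\right) 25\right) = \left(-25\right) \left(-25\right) = 625$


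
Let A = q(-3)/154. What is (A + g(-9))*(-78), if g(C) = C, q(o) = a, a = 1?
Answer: 54015/77 ≈ 701.49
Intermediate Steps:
q(o) = 1
A = 1/154 ≈ 0.0064935
(A + g(-9))*(-78) = (1/154 - 9)*(-78) = -1385/154*(-78) = 54015/77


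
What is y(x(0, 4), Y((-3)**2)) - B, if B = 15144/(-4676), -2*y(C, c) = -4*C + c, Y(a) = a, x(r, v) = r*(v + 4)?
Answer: -2949/2338 ≈ -1.2613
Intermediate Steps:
x(r, v) = r*(4 + v)
y(C, c) = 2*C - c/2 (y(C, c) = -(-4*C + c)/2 = -(c - 4*C)/2 = 2*C - c/2)
B = -3786/1169 (B = 15144*(-1/4676) = -3786/1169 ≈ -3.2387)
y(x(0, 4), Y((-3)**2)) - B = (2*(0*(4 + 4)) - 1/2*(-3)**2) - 1*(-3786/1169) = (2*(0*8) - 1/2*9) + 3786/1169 = (2*0 - 9/2) + 3786/1169 = (0 - 9/2) + 3786/1169 = -9/2 + 3786/1169 = -2949/2338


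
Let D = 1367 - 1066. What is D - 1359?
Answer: -1058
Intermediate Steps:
D = 301
D - 1359 = 301 - 1359 = -1058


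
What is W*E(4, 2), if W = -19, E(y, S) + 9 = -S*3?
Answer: 285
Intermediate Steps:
E(y, S) = -9 - 3*S (E(y, S) = -9 - S*3 = -9 - 3*S)
W*E(4, 2) = -19*(-9 - 3*2) = -19*(-9 - 6) = -19*(-15) = 285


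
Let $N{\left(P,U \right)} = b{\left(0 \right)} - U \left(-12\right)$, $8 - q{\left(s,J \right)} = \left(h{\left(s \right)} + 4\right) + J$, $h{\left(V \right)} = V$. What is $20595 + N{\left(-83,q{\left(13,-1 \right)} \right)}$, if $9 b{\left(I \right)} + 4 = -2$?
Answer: $\frac{61495}{3} \approx 20498.0$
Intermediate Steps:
$b{\left(I \right)} = - \frac{2}{3}$ ($b{\left(I \right)} = - \frac{4}{9} + \frac{1}{9} \left(-2\right) = - \frac{4}{9} - \frac{2}{9} = - \frac{2}{3}$)
$q{\left(s,J \right)} = 4 - J - s$ ($q{\left(s,J \right)} = 8 - \left(\left(s + 4\right) + J\right) = 8 - \left(\left(4 + s\right) + J\right) = 8 - \left(4 + J + s\right) = 4 - J - s$)
$N{\left(P,U \right)} = - \frac{2}{3} + 12 U$ ($N{\left(P,U \right)} = - \frac{2}{3} - U \left(-12\right) = - \frac{2}{3} - - 12 U = - \frac{2}{3} + 12 U$)
$20595 + N{\left(-83,q{\left(13,-1 \right)} \right)} = 20595 + \left(- \frac{2}{3} + 12 \left(4 - -1 - 13\right)\right) = 20595 + \left(- \frac{2}{3} + 12 \left(4 + 1 - 13\right)\right) = 20595 + \left(- \frac{2}{3} + 12 \left(-8\right)\right) = 20595 - \frac{290}{3} = \frac{61495}{3}$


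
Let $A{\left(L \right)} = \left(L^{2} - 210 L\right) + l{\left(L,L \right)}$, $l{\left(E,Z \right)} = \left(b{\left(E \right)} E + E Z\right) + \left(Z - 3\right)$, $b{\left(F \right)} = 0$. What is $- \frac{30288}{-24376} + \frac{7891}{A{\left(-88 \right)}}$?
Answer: $\frac{152302199}{103223219} \approx 1.4755$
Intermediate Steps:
$l{\left(E,Z \right)} = -3 + Z + E Z$ ($l{\left(E,Z \right)} = \left(0 E + E Z\right) + \left(Z - 3\right) = \left(0 + E Z\right) + \left(-3 + Z\right) = E Z + \left(-3 + Z\right) = -3 + Z + E Z$)
$A{\left(L \right)} = -3 - 209 L + 2 L^{2}$ ($A{\left(L \right)} = \left(L^{2} - 210 L\right) + \left(-3 + L + L L\right) = \left(L^{2} - 210 L\right) + \left(-3 + L + L^{2}\right) = -3 - 209 L + 2 L^{2}$)
$- \frac{30288}{-24376} + \frac{7891}{A{\left(-88 \right)}} = - \frac{30288}{-24376} + \frac{7891}{-3 - -18392 + 2 \left(-88\right)^{2}} = \left(-30288\right) \left(- \frac{1}{24376}\right) + \frac{7891}{-3 + 18392 + 2 \cdot 7744} = \frac{3786}{3047} + \frac{7891}{-3 + 18392 + 15488} = \frac{3786}{3047} + \frac{7891}{33877} = \frac{152302199}{103223219}$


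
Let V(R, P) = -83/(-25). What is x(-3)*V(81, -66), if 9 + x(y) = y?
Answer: -996/25 ≈ -39.840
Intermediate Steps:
V(R, P) = 83/25 (V(R, P) = -83*(-1/25) = 83/25)
x(y) = -9 + y
x(-3)*V(81, -66) = (-9 - 3)*(83/25) = -12*83/25 = -996/25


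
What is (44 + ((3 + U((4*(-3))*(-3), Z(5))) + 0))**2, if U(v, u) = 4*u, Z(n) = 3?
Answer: 3481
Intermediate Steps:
(44 + ((3 + U((4*(-3))*(-3), Z(5))) + 0))**2 = (44 + ((3 + 4*3) + 0))**2 = (44 + ((3 + 12) + 0))**2 = (44 + (15 + 0))**2 = (44 + 15)**2 = 59**2 = 3481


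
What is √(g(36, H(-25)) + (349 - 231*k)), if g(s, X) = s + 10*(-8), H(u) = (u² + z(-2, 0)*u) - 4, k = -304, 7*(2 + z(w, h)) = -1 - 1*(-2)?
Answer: √70529 ≈ 265.57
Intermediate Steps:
z(w, h) = -13/7 (z(w, h) = -2 + (-1 - 1*(-2))/7 = -2 + (-1 + 2)/7 = -2 + (⅐)*1 = -2 + ⅐ = -13/7)
H(u) = -4 + u² - 13*u/7 (H(u) = (u² - 13*u/7) - 4 = -4 + u² - 13*u/7)
g(s, X) = -80 + s (g(s, X) = s - 80 = -80 + s)
√(g(36, H(-25)) + (349 - 231*k)) = √((-80 + 36) + (349 - 231*(-304))) = √(-44 + (349 + 70224)) = √(-44 + 70573) = √70529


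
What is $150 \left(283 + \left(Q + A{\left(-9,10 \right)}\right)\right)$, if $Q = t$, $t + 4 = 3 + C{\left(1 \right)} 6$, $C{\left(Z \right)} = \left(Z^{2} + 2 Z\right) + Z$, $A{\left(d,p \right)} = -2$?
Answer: $45600$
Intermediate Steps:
$C{\left(Z \right)} = Z^{2} + 3 Z$
$t = 23$ ($t = -4 + \left(3 + 1 \left(3 + 1\right) 6\right) = -4 + \left(3 + 1 \cdot 4 \cdot 6\right) = -4 + \left(3 + 4 \cdot 6\right) = -4 + \left(3 + 24\right) = -4 + 27 = 23$)
$Q = 23$
$150 \left(283 + \left(Q + A{\left(-9,10 \right)}\right)\right) = 150 \left(283 + \left(23 - 2\right)\right) = 150 \left(283 + 21\right) = 150 \cdot 304 = 45600$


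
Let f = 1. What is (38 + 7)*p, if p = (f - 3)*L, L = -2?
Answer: 180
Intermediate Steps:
p = 4 (p = (1 - 3)*(-2) = -2*(-2) = 4)
(38 + 7)*p = (38 + 7)*4 = 45*4 = 180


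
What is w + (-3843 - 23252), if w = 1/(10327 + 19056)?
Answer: -796132384/29383 ≈ -27095.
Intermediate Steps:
w = 1/29383 ≈ 3.4033e-5
w + (-3843 - 23252) = 1/29383 + (-3843 - 23252) = 1/29383 - 27095 = -796132384/29383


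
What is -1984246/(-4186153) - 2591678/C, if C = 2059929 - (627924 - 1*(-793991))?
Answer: -4791591953645/1335412110071 ≈ -3.5881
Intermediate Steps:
C = 638014 (C = 2059929 - (627924 + 793991) = 2059929 - 1*1421915 = 2059929 - 1421915 = 638014)
-1984246/(-4186153) - 2591678/C = -1984246/(-4186153) - 2591678/638014 = -1984246*(-1/4186153) - 2591678*1/638014 = 1984246/4186153 - 1295839/319007 = -4791591953645/1335412110071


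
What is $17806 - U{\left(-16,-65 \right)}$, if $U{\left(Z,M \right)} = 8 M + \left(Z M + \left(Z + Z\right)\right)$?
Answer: $17318$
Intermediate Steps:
$U{\left(Z,M \right)} = 2 Z + 8 M + M Z$ ($U{\left(Z,M \right)} = 8 M + \left(M Z + 2 Z\right) = 8 M + \left(2 Z + M Z\right) = 2 Z + 8 M + M Z$)
$17806 - U{\left(-16,-65 \right)} = 17806 - \left(2 \left(-16\right) + 8 \left(-65\right) - -1040\right) = 17806 - \left(-32 - 520 + 1040\right) = 17806 - 488 = 17318$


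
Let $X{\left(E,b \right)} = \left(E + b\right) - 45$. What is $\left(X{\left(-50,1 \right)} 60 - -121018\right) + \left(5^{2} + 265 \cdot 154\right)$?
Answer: $156213$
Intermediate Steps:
$X{\left(E,b \right)} = -45 + E + b$ ($X{\left(E,b \right)} = \left(E + b\right) - 45 = -45 + E + b$)
$\left(X{\left(-50,1 \right)} 60 - -121018\right) + \left(5^{2} + 265 \cdot 154\right) = \left(\left(-45 - 50 + 1\right) 60 - -121018\right) + \left(5^{2} + 265 \cdot 154\right) = \left(\left(-94\right) 60 + 121018\right) + \left(25 + 40810\right) = \left(-5640 + 121018\right) + 40835 = 115378 + 40835 = 156213$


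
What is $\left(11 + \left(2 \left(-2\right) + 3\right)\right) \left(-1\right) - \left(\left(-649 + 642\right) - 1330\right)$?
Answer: $1327$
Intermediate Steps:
$\left(11 + \left(2 \left(-2\right) + 3\right)\right) \left(-1\right) - \left(\left(-649 + 642\right) - 1330\right) = \left(11 + \left(-4 + 3\right)\right) \left(-1\right) - \left(-7 - 1330\right) = \left(11 - 1\right) \left(-1\right) - -1337 = 10 \left(-1\right) + 1337 = -10 + 1337 = 1327$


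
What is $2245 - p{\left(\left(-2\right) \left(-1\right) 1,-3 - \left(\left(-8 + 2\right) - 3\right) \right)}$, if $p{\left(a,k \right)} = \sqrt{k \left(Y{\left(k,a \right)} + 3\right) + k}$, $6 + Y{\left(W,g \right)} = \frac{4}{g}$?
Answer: $2245$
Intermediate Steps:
$Y{\left(W,g \right)} = -6 + \frac{4}{g}$
$p{\left(a,k \right)} = \sqrt{k + k \left(-3 + \frac{4}{a}\right)}$ ($p{\left(a,k \right)} = \sqrt{k \left(\left(-6 + \frac{4}{a}\right) + 3\right) + k} = \sqrt{k \left(-3 + \frac{4}{a}\right) + k} = \sqrt{k + k \left(-3 + \frac{4}{a}\right)}$)
$2245 - p{\left(\left(-2\right) \left(-1\right) 1,-3 - \left(\left(-8 + 2\right) - 3\right) \right)} = 2245 - \sqrt{2} \sqrt{\frac{\left(-3 - \left(\left(-8 + 2\right) - 3\right)\right) \left(2 - \left(-2\right) \left(-1\right) 1\right)}{\left(-2\right) \left(-1\right) 1}} = 2245 - \sqrt{2} \sqrt{\frac{\left(-3 - \left(-6 - 3\right)\right) \left(2 - 2 \cdot 1\right)}{2 \cdot 1}} = 2245 - \sqrt{2} \sqrt{\frac{\left(-3 - -9\right) \left(2 - 2\right)}{2}} = 2245 - \sqrt{2} \sqrt{\left(-3 + 9\right) \frac{1}{2} \left(2 - 2\right)} = 2245 - \sqrt{2} \sqrt{6 \cdot \frac{1}{2} \cdot 0} = 2245 - \sqrt{2} \sqrt{0} = 2245 - \sqrt{2} \cdot 0 = 2245 - 0 = 2245 + 0 = 2245$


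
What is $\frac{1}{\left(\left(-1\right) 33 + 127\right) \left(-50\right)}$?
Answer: $- \frac{1}{4700} \approx -0.00021277$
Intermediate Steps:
$\frac{1}{\left(\left(-1\right) 33 + 127\right) \left(-50\right)} = \frac{1}{\left(-33 + 127\right) \left(-50\right)} = \frac{1}{94 \left(-50\right)} = \frac{1}{-4700} = - \frac{1}{4700}$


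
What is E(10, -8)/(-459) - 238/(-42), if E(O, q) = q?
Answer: 2609/459 ≈ 5.6841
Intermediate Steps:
E(10, -8)/(-459) - 238/(-42) = -8/(-459) - 238/(-42) = -8*(-1/459) - 238*(-1/42) = 8/459 + 17/3 = 2609/459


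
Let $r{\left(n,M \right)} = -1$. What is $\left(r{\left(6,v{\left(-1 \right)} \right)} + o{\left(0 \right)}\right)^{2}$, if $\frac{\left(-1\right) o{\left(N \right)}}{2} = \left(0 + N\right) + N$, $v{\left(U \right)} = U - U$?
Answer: $1$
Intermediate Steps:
$v{\left(U \right)} = 0$
$o{\left(N \right)} = - 4 N$ ($o{\left(N \right)} = - 2 \left(\left(0 + N\right) + N\right) = - 2 \left(N + N\right) = - 2 \cdot 2 N = - 4 N$)
$\left(r{\left(6,v{\left(-1 \right)} \right)} + o{\left(0 \right)}\right)^{2} = \left(-1 - 0\right)^{2} = \left(-1 + 0\right)^{2} = \left(-1\right)^{2} = 1$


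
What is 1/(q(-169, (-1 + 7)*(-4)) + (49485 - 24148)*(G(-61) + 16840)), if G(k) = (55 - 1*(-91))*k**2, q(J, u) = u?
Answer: 1/14191405698 ≈ 7.0465e-11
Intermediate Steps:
G(k) = 146*k**2 (G(k) = (55 + 91)*k**2 = 146*k**2)
1/(q(-169, (-1 + 7)*(-4)) + (49485 - 24148)*(G(-61) + 16840)) = 1/((-1 + 7)*(-4) + (49485 - 24148)*(146*(-61)**2 + 16840)) = 1/(6*(-4) + 25337*(146*3721 + 16840)) = 1/(-24 + 25337*(543266 + 16840)) = 1/(-24 + 25337*560106) = 1/(-24 + 14191405722) = 1/14191405698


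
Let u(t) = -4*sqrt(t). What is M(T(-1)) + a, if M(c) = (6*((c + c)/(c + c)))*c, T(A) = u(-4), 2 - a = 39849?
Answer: -39847 - 48*I ≈ -39847.0 - 48.0*I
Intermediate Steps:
a = -39847 (a = 2 - 1*39849 = 2 - 39849 = -39847)
T(A) = -8*I
M(c) = 6*c (M(c) = (6*((2*c)/((2*c))))*c = (6*((2*c)*(1/(2*c))))*c = (6*1)*c = 6*c)
M(T(-1)) + a = 6*(-8*I) - 39847 = -48*I - 39847 = -39847 - 48*I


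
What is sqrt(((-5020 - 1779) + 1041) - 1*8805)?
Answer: I*sqrt(14563) ≈ 120.68*I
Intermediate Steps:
sqrt(((-5020 - 1779) + 1041) - 1*8805) = sqrt((-6799 + 1041) - 8805) = sqrt(-5758 - 8805) = sqrt(-14563) = I*sqrt(14563)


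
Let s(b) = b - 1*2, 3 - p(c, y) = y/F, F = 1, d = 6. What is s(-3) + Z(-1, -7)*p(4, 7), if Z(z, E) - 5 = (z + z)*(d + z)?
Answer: 15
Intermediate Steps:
Z(z, E) = 5 + 2*z*(6 + z) (Z(z, E) = 5 + (z + z)*(6 + z) = 5 + (2*z)*(6 + z) = 5 + 2*z*(6 + z))
p(c, y) = 3 - y (p(c, y) = 3 - y/1 = 3 - y)
s(b) = -2 + b (s(b) = b - 2 = -2 + b)
s(-3) + Z(-1, -7)*p(4, 7) = (-2 - 3) + (5 + 2*(-1)² + 12*(-1))*(3 - 1*7) = -5 + (5 + 2*1 - 12)*(3 - 7) = -5 + (5 + 2 - 12)*(-4) = -5 - 5*(-4) = -5 + 20 = 15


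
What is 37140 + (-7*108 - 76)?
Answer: 36308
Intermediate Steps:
37140 + (-7*108 - 76) = 37140 + (-756 - 76) = 37140 - 832 = 36308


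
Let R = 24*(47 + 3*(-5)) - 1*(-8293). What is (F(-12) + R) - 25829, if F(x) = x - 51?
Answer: -16831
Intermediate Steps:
F(x) = -51 + x
R = 9061 (R = 24*(47 - 15) + 8293 = 24*32 + 8293 = 768 + 8293 = 9061)
(F(-12) + R) - 25829 = ((-51 - 12) + 9061) - 25829 = (-63 + 9061) - 25829 = 8998 - 25829 = -16831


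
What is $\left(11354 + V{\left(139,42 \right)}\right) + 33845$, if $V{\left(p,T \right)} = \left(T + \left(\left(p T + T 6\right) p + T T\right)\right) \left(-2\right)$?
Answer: $-1651433$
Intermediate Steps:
$V{\left(p,T \right)} = - 2 T - 2 T^{2} - 2 p \left(6 T + T p\right)$ ($V{\left(p,T \right)} = \left(T + \left(\left(T p + 6 T\right) p + T^{2}\right)\right) \left(-2\right) = \left(T + \left(\left(6 T + T p\right) p + T^{2}\right)\right) \left(-2\right) = \left(T + \left(p \left(6 T + T p\right) + T^{2}\right)\right) \left(-2\right) = \left(T + \left(T^{2} + p \left(6 T + T p\right)\right)\right) \left(-2\right) = \left(T + T^{2} + p \left(6 T + T p\right)\right) \left(-2\right) = - 2 T - 2 T^{2} - 2 p \left(6 T + T p\right)$)
$\left(11354 + V{\left(139,42 \right)}\right) + 33845 = \left(11354 - 84 \left(1 + 42 + 139^{2} + 6 \cdot 139\right)\right) + 33845 = \left(11354 - 84 \left(1 + 42 + 19321 + 834\right)\right) + 33845 = \left(11354 - 84 \cdot 20198\right) + 33845 = \left(11354 - 1696632\right) + 33845 = -1685278 + 33845 = -1651433$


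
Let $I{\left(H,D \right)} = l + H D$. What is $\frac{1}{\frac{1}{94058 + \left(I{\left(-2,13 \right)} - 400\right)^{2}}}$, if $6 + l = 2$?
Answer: $278958$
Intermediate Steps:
$l = -4$ ($l = -6 + 2 = -4$)
$I{\left(H,D \right)} = -4 + D H$ ($I{\left(H,D \right)} = -4 + H D = -4 + D H$)
$\frac{1}{\frac{1}{94058 + \left(I{\left(-2,13 \right)} - 400\right)^{2}}} = \frac{1}{\frac{1}{94058 + \left(\left(-4 + 13 \left(-2\right)\right) - 400\right)^{2}}} = \frac{1}{\frac{1}{94058 + \left(\left(-4 - 26\right) - 400\right)^{2}}} = \frac{1}{\frac{1}{94058 + \left(-30 - 400\right)^{2}}} = \frac{1}{\frac{1}{94058 + \left(-430\right)^{2}}} = \frac{1}{\frac{1}{94058 + 184900}} = \frac{1}{\frac{1}{278958}} = 278958$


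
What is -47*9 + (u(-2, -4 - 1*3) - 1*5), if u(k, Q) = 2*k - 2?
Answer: -434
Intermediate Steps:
u(k, Q) = -2 + 2*k
-47*9 + (u(-2, -4 - 1*3) - 1*5) = -47*9 + ((-2 + 2*(-2)) - 1*5) = -423 + ((-2 - 4) - 5) = -423 + (-6 - 5) = -423 - 11 = -434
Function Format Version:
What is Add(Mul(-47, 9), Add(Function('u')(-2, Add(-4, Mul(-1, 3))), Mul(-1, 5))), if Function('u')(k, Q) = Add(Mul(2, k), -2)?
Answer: -434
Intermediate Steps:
Function('u')(k, Q) = Add(-2, Mul(2, k))
Add(Mul(-47, 9), Add(Function('u')(-2, Add(-4, Mul(-1, 3))), Mul(-1, 5))) = Add(Mul(-47, 9), Add(Add(-2, Mul(2, -2)), Mul(-1, 5))) = Add(-423, Add(Add(-2, -4), -5)) = Add(-423, Add(-6, -5)) = Add(-423, -11) = -434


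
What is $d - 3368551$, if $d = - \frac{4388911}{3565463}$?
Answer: $- \frac{12010448343024}{3565463} \approx -3.3686 \cdot 10^{6}$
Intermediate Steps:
$d = - \frac{4388911}{3565463}$ ($d = \left(-4388911\right) \frac{1}{3565463} = - \frac{4388911}{3565463} \approx -1.231$)
$d - 3368551 = - \frac{4388911}{3565463} - 3368551 = - \frac{12010448343024}{3565463}$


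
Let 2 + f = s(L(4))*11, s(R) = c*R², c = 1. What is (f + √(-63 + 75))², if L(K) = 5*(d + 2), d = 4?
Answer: 97970416 + 39592*√3 ≈ 9.8039e+7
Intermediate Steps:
L(K) = 30 (L(K) = 5*(4 + 2) = 5*6 = 30)
s(R) = R² (s(R) = 1*R² = R²)
f = 9898 (f = -2 + 30²*11 = -2 + 900*11 = -2 + 9900 = 9898)
(f + √(-63 + 75))² = (9898 + √(-63 + 75))² = (9898 + √12)² = (9898 + 2*√3)²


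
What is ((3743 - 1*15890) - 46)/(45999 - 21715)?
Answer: -12193/24284 ≈ -0.50210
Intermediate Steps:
((3743 - 1*15890) - 46)/(45999 - 21715) = ((3743 - 15890) - 46)/24284 = (-12147 - 46)*(1/24284) = -12193*1/24284 = -12193/24284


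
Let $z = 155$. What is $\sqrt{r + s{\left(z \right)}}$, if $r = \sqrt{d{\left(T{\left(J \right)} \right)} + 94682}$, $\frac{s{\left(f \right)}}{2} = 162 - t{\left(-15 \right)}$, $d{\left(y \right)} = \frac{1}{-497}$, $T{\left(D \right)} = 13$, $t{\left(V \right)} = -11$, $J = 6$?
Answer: $\frac{\sqrt{85465114 + 497 \sqrt{23387305641}}}{497} \approx 25.568$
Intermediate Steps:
$d{\left(y \right)} = - \frac{1}{497}$
$s{\left(f \right)} = 346$ ($s{\left(f \right)} = 2 \left(162 - -11\right) = 2 \left(162 + 11\right) = 2 \cdot 173 = 346$)
$r = \frac{\sqrt{23387305641}}{497}$ ($r = \sqrt{- \frac{1}{497} + 94682} = \sqrt{\frac{47056953}{497}} = \frac{\sqrt{23387305641}}{497} \approx 307.7$)
$\sqrt{r + s{\left(z \right)}} = \sqrt{\frac{\sqrt{23387305641}}{497} + 346} = \sqrt{346 + \frac{\sqrt{23387305641}}{497}}$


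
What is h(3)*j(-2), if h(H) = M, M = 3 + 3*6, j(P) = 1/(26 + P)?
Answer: 7/8 ≈ 0.87500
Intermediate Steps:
M = 21 (M = 3 + 18 = 21)
h(H) = 21
h(3)*j(-2) = 21/(26 - 2) = 21/24 = 21*(1/24) = 7/8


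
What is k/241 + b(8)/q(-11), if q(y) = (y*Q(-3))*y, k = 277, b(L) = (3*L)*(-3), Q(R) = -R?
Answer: 27733/29161 ≈ 0.95103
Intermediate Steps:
b(L) = -9*L
q(y) = 3*y² (q(y) = (y*(-1*(-3)))*y = (y*3)*y = (3*y)*y = 3*y²)
k/241 + b(8)/q(-11) = 277/241 + (-9*8)/((3*(-11)²)) = 277*(1/241) - 72/(3*121) = 277/241 - 72/363 = 277/241 - 72*1/363 = 277/241 - 24/121 = 27733/29161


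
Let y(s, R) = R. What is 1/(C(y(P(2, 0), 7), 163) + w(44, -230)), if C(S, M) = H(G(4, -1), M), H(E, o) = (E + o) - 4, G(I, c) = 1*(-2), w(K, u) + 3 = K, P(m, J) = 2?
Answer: 1/198 ≈ 0.0050505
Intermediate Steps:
w(K, u) = -3 + K
G(I, c) = -2
H(E, o) = -4 + E + o
C(S, M) = -6 + M (C(S, M) = -4 - 2 + M = -6 + M)
1/(C(y(P(2, 0), 7), 163) + w(44, -230)) = 1/((-6 + 163) + (-3 + 44)) = 1/(157 + 41) = 1/198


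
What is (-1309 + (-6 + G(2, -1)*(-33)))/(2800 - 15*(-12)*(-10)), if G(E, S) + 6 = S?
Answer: -271/250 ≈ -1.0840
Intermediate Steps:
G(E, S) = -6 + S
(-1309 + (-6 + G(2, -1)*(-33)))/(2800 - 15*(-12)*(-10)) = (-1309 + (-6 + (-6 - 1)*(-33)))/(2800 - 15*(-12)*(-10)) = (-1309 + (-6 - 7*(-33)))/(2800 + 180*(-10)) = (-1309 + (-6 + 231))/(2800 - 1800) = (-1309 + 225)/1000 = -1084*1/1000 = -271/250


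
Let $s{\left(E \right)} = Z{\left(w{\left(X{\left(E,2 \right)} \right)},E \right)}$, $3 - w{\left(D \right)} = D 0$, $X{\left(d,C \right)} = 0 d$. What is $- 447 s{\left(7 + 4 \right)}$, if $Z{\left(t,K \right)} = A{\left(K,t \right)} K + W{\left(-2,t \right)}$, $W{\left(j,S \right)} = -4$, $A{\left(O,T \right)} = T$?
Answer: $-12963$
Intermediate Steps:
$X{\left(d,C \right)} = 0$
$w{\left(D \right)} = 3$ ($w{\left(D \right)} = 3 - D 0 = 3 - 0 = 3 + 0 = 3$)
$Z{\left(t,K \right)} = -4 + K t$ ($Z{\left(t,K \right)} = t K - 4 = K t - 4 = -4 + K t$)
$s{\left(E \right)} = -4 + 3 E$ ($s{\left(E \right)} = -4 + E 3 = -4 + 3 E$)
$- 447 s{\left(7 + 4 \right)} = - 447 \left(-4 + 3 \left(7 + 4\right)\right) = - 447 \left(-4 + 3 \cdot 11\right) = - 447 \left(-4 + 33\right) = \left(-447\right) 29 = -12963$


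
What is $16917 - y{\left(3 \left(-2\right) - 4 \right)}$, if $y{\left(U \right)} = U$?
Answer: $16927$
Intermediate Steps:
$16917 - y{\left(3 \left(-2\right) - 4 \right)} = 16917 - \left(3 \left(-2\right) - 4\right) = 16917 - \left(-6 - 4\right) = 16917 - -10 = 16917 + 10 = 16927$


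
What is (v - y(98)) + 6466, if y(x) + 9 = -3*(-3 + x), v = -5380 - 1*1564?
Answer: -184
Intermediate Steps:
v = -6944 (v = -5380 - 1564 = -6944)
y(x) = -3*x (y(x) = -9 - 3*(-3 + x) = -9 + (9 - 3*x) = -3*x)
(v - y(98)) + 6466 = (-6944 - (-3)*98) + 6466 = (-6944 - 1*(-294)) + 6466 = (-6944 + 294) + 6466 = -6650 + 6466 = -184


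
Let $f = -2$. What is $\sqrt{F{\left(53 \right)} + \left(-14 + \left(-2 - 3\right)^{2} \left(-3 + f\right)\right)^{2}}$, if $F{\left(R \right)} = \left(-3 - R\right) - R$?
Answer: $2 \sqrt{4803} \approx 138.61$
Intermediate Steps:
$F{\left(R \right)} = -3 - 2 R$
$\sqrt{F{\left(53 \right)} + \left(-14 + \left(-2 - 3\right)^{2} \left(-3 + f\right)\right)^{2}} = \sqrt{\left(-3 - 106\right) + \left(-14 + \left(-2 - 3\right)^{2} \left(-3 - 2\right)\right)^{2}} = \sqrt{\left(-3 - 106\right) + \left(-14 + \left(-5\right)^{2} \left(-5\right)\right)^{2}} = \sqrt{-109 + \left(-14 + 25 \left(-5\right)\right)^{2}} = \sqrt{-109 + \left(-14 - 125\right)^{2}} = \sqrt{-109 + \left(-139\right)^{2}} = \sqrt{-109 + 19321} = \sqrt{19212} = 2 \sqrt{4803}$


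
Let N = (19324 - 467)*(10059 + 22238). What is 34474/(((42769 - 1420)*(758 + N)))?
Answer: 3134/2289326053833 ≈ 1.3690e-9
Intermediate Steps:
N = 609024529 (N = 18857*32297 = 609024529)
34474/(((42769 - 1420)*(758 + N))) = 34474/(((42769 - 1420)*(758 + 609024529))) = 34474/((41349*609025287)) = 34474/25182586592163 = 34474*(1/25182586592163) = 3134/2289326053833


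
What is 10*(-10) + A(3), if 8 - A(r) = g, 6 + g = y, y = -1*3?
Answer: -83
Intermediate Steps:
y = -3
g = -9 (g = -6 - 3 = -9)
A(r) = 17 (A(r) = 8 - 1*(-9) = 8 + 9 = 17)
10*(-10) + A(3) = 10*(-10) + 17 = -100 + 17 = -83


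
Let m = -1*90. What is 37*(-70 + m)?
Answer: -5920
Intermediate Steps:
m = -90
37*(-70 + m) = 37*(-70 - 90) = 37*(-160) = -5920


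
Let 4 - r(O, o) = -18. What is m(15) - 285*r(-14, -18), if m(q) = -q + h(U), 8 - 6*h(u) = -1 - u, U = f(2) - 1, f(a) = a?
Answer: -18850/3 ≈ -6283.3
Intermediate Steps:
U = 1 (U = 2 - 1 = 1)
r(O, o) = 22 (r(O, o) = 4 - 1*(-18) = 4 + 18 = 22)
h(u) = 3/2 + u/6 (h(u) = 4/3 - (-1 - u)/6 = 4/3 + (1/6 + u/6) = 3/2 + u/6)
m(q) = 5/3 - q (m(q) = -q + (3/2 + (1/6)*1) = -q + (3/2 + 1/6) = -q + 5/3 = 5/3 - q)
m(15) - 285*r(-14, -18) = (5/3 - 1*15) - 285*22 = (5/3 - 15) - 6270 = -40/3 - 6270 = -18850/3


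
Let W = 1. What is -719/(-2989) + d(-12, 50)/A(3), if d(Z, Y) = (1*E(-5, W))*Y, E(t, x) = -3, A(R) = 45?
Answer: -27733/8967 ≈ -3.0928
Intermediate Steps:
d(Z, Y) = -3*Y (d(Z, Y) = (1*(-3))*Y = -3*Y)
-719/(-2989) + d(-12, 50)/A(3) = -719/(-2989) - 3*50/45 = -719*(-1/2989) - 150*1/45 = 719/2989 - 10/3 = -27733/8967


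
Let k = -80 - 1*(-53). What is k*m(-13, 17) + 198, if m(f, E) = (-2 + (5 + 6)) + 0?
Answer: -45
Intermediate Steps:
m(f, E) = 9 (m(f, E) = (-2 + 11) + 0 = 9 + 0 = 9)
k = -27 (k = -80 + 53 = -27)
k*m(-13, 17) + 198 = -27*9 + 198 = -243 + 198 = -45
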